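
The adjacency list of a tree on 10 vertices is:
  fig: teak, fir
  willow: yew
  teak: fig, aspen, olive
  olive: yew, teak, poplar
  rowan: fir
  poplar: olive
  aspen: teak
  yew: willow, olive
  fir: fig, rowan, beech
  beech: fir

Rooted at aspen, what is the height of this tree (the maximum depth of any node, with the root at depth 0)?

4

rowan sits deepest: aspen – teak – fig – fir – rowan — 4 edges from the root.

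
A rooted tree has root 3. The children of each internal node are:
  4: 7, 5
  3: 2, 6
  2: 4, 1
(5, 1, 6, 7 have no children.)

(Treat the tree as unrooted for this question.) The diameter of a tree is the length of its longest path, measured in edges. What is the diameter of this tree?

BFS from 6 reaches 7 last, at distance 4; BFS from 7 confirms no node is farther.
Path: 6 - 3 - 2 - 4 - 7.

4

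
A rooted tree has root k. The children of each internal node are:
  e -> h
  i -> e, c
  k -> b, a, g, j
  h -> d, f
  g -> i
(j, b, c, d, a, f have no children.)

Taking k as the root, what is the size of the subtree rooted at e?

e's subtree: {e, h, d, f}, size 4.

4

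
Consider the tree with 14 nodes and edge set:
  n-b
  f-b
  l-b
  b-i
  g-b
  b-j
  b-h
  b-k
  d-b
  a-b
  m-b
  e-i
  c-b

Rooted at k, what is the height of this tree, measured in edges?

3

e sits deepest: k – b – i – e — 3 edges from the root.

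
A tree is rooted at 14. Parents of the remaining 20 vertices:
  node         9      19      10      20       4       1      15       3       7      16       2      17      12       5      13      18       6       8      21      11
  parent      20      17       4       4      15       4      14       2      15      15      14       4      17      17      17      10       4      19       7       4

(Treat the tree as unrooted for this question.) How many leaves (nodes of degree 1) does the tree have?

Exactly 12 nodes have a single neighbour: 1, 3, 5, 6, 8, 9, 11, 12, 13, 16, 18, 21.

12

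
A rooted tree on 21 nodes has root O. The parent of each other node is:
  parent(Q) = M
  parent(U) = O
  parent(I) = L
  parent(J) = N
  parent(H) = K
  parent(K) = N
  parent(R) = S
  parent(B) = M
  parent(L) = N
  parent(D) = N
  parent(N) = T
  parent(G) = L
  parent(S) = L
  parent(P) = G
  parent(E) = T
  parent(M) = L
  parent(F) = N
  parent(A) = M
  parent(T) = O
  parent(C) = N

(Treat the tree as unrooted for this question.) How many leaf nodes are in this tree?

13

The leaves are A, B, C, D, E, F, H, I, J, P, Q, R, U.
That is 13 leaves.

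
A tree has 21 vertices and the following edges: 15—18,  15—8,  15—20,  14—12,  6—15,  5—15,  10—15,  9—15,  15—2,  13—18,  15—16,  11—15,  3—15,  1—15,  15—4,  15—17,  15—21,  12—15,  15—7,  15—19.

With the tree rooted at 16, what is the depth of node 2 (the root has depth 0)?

Climbing from 2 to the root: 2 → 15 → 16. That's 2 steps.

2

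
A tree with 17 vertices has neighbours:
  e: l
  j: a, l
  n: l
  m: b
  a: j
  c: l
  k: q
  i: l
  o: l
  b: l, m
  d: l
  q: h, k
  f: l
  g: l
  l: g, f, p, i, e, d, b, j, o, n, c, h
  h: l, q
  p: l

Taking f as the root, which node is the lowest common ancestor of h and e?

l

h's ancestor chain is h, l, f and e's is e, l, f; they first meet at l.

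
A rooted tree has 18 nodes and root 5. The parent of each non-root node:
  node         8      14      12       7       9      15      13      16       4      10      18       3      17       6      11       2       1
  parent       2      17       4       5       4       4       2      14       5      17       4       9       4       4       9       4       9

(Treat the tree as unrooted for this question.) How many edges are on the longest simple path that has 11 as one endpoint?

5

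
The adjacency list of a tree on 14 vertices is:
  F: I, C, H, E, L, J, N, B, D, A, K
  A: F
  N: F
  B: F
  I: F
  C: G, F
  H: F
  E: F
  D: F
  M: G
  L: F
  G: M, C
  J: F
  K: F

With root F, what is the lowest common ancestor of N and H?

F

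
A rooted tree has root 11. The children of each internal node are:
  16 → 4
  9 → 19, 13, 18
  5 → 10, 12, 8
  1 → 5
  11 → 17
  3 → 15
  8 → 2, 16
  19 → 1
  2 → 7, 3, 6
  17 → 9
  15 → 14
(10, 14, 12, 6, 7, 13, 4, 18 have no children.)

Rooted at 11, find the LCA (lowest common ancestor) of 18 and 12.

Path 18→root: 18 9 17 11; path 12→root: 12 5 1 19 9 17 11.
First common node: 9.

9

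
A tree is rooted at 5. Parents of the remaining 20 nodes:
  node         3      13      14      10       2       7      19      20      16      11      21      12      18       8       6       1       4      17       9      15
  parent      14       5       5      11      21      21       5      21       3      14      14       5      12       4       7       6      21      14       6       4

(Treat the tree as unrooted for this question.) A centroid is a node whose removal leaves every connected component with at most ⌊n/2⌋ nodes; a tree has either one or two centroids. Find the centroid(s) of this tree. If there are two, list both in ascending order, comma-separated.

14

Removing 14 splits the tree into components of sizes 10, 5, 2, 2, 1; the largest is 10 ≤ ⌊21/2⌋ = 10.
Every other node leaves some component of size > 10, so the centroid is unique.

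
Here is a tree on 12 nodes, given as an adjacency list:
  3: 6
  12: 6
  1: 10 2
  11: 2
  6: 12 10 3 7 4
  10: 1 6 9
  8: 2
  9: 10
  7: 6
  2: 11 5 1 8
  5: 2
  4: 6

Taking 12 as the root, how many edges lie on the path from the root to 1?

3

Path from 12 to 1: 12 – 6 – 10 – 1, which has 3 edges.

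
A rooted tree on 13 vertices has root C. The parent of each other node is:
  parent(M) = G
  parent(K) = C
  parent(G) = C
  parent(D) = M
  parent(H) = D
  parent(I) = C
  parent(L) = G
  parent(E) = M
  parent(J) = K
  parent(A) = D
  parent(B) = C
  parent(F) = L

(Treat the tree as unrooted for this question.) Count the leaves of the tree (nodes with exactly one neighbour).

7

Exactly 7 nodes have a single neighbour: A, B, E, F, H, I, J.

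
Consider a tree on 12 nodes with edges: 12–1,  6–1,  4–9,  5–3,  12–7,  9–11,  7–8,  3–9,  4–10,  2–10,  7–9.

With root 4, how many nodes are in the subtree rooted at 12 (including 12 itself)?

3

The subtree rooted at 12 contains: 12, 1, 6 — 3 nodes.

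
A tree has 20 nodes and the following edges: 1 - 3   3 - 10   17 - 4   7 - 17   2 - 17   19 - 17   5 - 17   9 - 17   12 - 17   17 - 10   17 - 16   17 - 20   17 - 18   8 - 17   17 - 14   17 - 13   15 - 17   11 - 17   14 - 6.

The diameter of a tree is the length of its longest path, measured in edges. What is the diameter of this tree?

5

A longest path is 1 – 3 – 10 – 17 – 14 – 6, with 5 edges.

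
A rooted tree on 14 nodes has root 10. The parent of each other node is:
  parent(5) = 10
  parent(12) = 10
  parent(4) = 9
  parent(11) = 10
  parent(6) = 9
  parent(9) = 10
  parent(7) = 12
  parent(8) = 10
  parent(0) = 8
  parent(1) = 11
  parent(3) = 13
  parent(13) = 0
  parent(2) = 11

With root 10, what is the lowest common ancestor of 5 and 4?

10

5's ancestor chain is 5, 10 and 4's is 4, 9, 10; they first meet at 10.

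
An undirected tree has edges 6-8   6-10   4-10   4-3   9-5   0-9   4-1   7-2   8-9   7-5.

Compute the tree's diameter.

Starting from 2, a farthest node is 1 at distance 8.
One longest path: 2–7–5–9–8–6–10–4–1.
So the diameter is 8.

8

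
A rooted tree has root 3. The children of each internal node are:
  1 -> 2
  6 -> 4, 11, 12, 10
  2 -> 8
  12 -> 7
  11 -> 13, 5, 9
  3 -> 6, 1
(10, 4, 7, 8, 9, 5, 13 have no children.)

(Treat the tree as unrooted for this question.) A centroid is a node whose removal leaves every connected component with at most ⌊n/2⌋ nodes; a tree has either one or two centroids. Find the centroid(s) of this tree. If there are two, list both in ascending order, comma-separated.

Removing 6 splits the tree into components of sizes 4, 4, 2, 1, 1; the largest is 4 ≤ ⌊13/2⌋ = 6.
Every other node leaves some component of size > 6, so the centroid is unique.

6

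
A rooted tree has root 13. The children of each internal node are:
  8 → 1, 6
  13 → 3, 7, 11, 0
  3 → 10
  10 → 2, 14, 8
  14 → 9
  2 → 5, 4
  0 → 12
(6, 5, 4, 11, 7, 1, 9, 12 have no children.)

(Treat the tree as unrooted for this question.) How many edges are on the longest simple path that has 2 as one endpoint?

5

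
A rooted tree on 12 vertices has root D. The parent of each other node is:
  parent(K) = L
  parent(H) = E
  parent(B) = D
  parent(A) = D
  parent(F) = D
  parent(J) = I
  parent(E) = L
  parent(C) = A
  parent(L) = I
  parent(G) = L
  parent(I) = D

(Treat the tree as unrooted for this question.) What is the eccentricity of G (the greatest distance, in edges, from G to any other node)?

5

Distances from G peak at 5, attained at C.
G–L–I–D–A–C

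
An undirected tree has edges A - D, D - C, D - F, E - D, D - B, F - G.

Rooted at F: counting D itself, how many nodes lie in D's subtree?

5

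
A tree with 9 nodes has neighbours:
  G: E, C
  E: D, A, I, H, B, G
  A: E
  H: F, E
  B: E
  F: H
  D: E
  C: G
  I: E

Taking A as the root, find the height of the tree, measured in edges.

3

C sits deepest: A–E–G–C — 3 edges from the root.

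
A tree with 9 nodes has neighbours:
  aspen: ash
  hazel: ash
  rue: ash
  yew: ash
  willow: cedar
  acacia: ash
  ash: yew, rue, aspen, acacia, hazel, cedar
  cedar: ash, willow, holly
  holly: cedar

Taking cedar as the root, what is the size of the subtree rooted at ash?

ash's subtree: {ash, rue, hazel, yew, acacia, aspen}, size 6.

6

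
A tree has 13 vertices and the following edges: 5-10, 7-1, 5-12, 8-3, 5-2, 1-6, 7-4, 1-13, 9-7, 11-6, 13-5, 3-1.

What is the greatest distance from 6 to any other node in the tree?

A farthest node from 6 is 12 (10, 2 also at distance 4).
The path 6 – 1 – 13 – 5 – 12 has 4 edges.

4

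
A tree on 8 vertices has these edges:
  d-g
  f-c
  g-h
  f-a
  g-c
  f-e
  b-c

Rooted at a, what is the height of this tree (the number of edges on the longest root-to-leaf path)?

A deepest node is d, reached by a–f–c–g–d.
That path has 4 edges, so the height is 4.

4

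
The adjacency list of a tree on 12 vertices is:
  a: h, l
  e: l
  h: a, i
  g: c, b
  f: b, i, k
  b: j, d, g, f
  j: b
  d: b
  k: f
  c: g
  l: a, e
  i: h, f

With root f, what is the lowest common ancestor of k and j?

f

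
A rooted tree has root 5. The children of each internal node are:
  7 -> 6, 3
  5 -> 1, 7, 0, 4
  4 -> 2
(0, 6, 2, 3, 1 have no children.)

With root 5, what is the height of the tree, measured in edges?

The longest root-to-leaf path is 5–7–6 (2 edges).

2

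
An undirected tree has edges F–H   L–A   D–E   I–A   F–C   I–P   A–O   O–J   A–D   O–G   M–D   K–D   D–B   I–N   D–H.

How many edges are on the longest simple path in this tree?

Starting from C, a farthest node is N at distance 6.
One longest path: C – F – H – D – A – I – N.
So the diameter is 6.

6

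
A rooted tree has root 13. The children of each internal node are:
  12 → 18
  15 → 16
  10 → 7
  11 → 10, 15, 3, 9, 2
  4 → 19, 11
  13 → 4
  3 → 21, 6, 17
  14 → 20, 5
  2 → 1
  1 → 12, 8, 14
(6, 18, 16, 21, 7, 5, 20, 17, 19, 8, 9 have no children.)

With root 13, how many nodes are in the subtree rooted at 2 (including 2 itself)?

8

The subtree rooted at 2 contains: 2, 1, 8, 12, 14, 18, 5, 20 — 8 nodes.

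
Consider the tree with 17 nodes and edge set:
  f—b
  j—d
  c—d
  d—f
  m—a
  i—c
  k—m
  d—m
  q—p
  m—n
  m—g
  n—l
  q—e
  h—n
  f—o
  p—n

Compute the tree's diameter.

Starting from e, a farthest node is b at distance 7.
One longest path: e-q-p-n-m-d-f-b.
So the diameter is 7.

7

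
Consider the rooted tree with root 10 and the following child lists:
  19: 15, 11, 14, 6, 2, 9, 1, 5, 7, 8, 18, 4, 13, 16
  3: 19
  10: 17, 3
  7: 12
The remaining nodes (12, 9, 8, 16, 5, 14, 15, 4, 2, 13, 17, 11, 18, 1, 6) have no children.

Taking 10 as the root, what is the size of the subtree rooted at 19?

16

19's subtree: {19, 2, 11, 5, 16, 18, 8, 6, 9, 15, 7, 4, 14, 13, 1, 12}, size 16.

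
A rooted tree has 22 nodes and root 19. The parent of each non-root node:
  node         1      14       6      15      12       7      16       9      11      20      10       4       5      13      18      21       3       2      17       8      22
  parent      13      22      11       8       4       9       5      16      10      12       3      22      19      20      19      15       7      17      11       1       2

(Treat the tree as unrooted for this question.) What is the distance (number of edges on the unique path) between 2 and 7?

5

Walking from 2: 2 - 17 - 11 - 10 - 3 - 7. Length 5.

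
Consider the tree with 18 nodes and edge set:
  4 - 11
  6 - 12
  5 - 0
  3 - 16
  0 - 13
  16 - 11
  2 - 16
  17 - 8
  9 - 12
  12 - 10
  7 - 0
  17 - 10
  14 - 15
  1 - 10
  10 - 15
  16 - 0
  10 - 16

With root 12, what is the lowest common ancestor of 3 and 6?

12

Path 3→root: 3 16 10 12; path 6→root: 6 12.
First common node: 12.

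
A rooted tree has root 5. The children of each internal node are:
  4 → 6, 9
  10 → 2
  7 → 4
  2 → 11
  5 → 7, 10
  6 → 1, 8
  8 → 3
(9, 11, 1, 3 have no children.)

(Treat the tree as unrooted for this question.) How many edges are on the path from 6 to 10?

4

Walking from 6: 6 - 4 - 7 - 5 - 10. Length 4.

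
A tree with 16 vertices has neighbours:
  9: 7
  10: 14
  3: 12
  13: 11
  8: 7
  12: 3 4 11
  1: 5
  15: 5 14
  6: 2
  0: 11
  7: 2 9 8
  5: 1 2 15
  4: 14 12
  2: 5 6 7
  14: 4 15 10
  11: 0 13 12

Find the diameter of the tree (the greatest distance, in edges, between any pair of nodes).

9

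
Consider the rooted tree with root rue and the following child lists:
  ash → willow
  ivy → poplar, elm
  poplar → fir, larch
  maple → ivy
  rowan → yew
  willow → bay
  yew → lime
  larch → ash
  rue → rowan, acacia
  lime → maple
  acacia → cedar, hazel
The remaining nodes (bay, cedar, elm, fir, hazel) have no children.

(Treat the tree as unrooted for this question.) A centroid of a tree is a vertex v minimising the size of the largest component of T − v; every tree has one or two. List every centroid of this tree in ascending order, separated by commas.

ivy, maple

Delete maple: the remaining components have sizes 8, 7. Max 8 ≤ 8, so maple is a centroid.
ivy is adjacent to maple and is also a centroid (the largest component after removing it is likewise 8).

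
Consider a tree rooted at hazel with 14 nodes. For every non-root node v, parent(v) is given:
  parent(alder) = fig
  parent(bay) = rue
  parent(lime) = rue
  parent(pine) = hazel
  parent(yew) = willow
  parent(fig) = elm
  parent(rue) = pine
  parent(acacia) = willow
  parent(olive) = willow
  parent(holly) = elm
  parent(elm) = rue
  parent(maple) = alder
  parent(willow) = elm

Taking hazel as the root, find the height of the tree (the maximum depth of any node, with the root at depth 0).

6

A deepest node is maple, reached by hazel-pine-rue-elm-fig-alder-maple.
That path has 6 edges, so the height is 6.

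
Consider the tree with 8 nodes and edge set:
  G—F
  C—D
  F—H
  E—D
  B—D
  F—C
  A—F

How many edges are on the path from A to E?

Walking from A: A – F – C – D – E. Length 4.

4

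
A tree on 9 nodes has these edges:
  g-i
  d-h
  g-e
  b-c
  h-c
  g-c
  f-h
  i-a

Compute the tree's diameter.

A longest path is a-i-g-c-h-d, with 5 edges.

5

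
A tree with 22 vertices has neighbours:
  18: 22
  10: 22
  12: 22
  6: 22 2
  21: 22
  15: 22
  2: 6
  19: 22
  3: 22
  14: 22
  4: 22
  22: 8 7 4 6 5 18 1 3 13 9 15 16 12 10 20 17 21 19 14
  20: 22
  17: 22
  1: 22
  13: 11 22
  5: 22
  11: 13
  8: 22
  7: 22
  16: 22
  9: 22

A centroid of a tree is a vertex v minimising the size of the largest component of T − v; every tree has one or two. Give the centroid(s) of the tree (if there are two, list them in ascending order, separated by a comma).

22

If 22 is removed the pieces have sizes 2, 2, 1, 1, 1, 1, 1, 1, 1, 1, 1, 1, 1, 1, 1, 1, 1, 1, 1, all ≤ ⌊22/2⌋ = 11.
No neighbour of 22 does as well, so 22 is the unique centroid.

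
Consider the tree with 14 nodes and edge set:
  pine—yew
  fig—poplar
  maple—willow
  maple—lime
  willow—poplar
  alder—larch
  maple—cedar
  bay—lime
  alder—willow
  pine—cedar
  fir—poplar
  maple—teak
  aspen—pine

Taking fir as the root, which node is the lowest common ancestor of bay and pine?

Ancestors of bay (toward the root): bay, lime, maple, willow, poplar, fir.
Ancestors of pine: pine, cedar, maple, willow, poplar, fir.
The deepest node appearing in both lists is maple.

maple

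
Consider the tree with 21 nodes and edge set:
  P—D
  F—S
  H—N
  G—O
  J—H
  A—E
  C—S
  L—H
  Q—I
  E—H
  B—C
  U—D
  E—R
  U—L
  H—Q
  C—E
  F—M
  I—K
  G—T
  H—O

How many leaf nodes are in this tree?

Exactly 9 nodes have a single neighbour: A, B, J, K, M, N, P, R, T.

9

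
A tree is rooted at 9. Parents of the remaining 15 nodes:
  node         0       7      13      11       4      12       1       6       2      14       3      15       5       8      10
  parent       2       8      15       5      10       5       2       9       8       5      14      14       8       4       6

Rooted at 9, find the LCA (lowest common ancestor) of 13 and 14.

14

Path 13→root: 13 15 14 5 8 4 10 6 9; path 14→root: 14 5 8 4 10 6 9.
First common node: 14.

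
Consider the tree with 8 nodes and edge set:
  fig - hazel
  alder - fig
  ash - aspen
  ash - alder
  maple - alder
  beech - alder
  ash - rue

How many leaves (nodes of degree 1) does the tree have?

The leaves are aspen, beech, hazel, maple, rue.
That is 5 leaves.

5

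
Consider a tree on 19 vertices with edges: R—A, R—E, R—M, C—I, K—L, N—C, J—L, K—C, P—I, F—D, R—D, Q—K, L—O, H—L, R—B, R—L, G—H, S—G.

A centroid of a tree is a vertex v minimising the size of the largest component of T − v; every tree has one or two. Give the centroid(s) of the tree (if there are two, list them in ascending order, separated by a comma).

L

Delete L: the remaining components have sizes 7, 6, 3, 1, 1. Max 7 ≤ 9, so L is a centroid.
Every other node leaves some component of size > 9, so the centroid is unique.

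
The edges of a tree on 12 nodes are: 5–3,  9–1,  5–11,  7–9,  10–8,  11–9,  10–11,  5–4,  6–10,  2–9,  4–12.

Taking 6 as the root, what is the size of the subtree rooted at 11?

The subtree rooted at 11 contains: 11, 5, 9, 4, 3, 2, 1, 7, 12 — 9 nodes.

9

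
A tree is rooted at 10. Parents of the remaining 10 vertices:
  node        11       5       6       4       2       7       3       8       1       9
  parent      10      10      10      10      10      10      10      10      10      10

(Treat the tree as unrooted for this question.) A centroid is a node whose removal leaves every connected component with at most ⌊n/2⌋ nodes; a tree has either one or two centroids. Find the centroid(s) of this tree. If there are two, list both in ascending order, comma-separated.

If 10 is removed the pieces have sizes 1, 1, 1, 1, 1, 1, 1, 1, 1, 1, all ≤ ⌊11/2⌋ = 5.
Every other node leaves some component of size > 5, so the centroid is unique.

10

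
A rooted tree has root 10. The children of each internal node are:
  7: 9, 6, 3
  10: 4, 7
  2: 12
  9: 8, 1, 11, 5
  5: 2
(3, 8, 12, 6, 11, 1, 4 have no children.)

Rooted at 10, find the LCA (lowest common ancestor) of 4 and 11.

10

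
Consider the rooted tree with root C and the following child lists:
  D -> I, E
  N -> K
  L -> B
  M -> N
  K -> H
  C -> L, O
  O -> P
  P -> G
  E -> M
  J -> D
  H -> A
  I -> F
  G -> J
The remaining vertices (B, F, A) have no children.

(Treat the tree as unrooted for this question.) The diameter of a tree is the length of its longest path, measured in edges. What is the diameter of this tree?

13

A longest path is B – L – C – O – P – G – J – D – E – M – N – K – H – A, with 13 edges.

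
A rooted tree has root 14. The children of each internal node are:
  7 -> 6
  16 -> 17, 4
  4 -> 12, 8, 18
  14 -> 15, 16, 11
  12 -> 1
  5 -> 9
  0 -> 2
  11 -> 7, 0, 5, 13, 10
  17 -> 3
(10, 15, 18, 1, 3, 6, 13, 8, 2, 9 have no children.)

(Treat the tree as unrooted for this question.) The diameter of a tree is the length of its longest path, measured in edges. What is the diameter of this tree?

7

Starting from 1, a farthest node is 6 at distance 7.
One longest path: 1 - 12 - 4 - 16 - 14 - 11 - 7 - 6.
So the diameter is 7.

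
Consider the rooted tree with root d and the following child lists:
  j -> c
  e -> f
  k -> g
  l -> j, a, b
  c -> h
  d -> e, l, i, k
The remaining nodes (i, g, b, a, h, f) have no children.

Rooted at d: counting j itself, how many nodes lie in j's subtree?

The subtree rooted at j contains: j, c, h — 3 nodes.

3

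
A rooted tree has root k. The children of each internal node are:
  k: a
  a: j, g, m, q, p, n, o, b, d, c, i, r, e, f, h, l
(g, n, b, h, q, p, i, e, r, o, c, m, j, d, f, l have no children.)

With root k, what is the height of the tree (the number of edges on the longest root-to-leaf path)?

2

A deepest node is m, reached by k-a-m.
That path has 2 edges, so the height is 2.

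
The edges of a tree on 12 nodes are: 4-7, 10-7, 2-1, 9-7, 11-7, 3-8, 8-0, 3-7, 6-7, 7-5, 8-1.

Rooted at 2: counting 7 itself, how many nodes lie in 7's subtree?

7's subtree: {7, 9, 5, 6, 10, 4, 11}, size 7.

7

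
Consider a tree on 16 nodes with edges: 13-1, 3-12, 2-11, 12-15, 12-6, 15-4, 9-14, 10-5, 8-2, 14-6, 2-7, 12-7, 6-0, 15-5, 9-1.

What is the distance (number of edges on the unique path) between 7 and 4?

7 – 12 – 15 – 4: 3 edges.

3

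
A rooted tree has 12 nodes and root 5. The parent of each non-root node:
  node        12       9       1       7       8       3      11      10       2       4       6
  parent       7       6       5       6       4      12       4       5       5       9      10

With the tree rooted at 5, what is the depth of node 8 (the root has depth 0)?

5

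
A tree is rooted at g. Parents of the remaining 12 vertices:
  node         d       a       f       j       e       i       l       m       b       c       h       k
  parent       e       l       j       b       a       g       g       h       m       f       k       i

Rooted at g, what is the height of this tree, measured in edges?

c sits deepest: g-i-k-h-m-b-j-f-c — 8 edges from the root.

8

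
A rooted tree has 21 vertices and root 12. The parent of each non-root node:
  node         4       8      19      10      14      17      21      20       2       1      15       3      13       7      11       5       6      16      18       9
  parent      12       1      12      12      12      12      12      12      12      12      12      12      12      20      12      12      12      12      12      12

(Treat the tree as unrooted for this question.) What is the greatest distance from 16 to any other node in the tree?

The node farthest from 16 is 7 (8 also at distance 3), via 16–12–20–7 — 3 edges.

3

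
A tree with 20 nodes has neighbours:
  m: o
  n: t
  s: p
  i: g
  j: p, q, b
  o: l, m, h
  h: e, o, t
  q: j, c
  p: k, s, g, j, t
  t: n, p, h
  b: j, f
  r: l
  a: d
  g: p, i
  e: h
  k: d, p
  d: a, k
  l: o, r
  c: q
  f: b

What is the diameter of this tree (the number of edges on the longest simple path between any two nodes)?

BFS from r reaches f last, at distance 8; BFS from f confirms no node is farther.
Path: r - l - o - h - t - p - j - b - f.

8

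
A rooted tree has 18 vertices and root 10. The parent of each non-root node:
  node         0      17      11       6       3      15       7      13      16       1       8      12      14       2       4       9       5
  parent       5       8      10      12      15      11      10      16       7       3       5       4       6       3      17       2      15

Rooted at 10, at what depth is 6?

10 – 11 – 15 – 5 – 8 – 17 – 4 – 12 – 6 — 8 edges.

8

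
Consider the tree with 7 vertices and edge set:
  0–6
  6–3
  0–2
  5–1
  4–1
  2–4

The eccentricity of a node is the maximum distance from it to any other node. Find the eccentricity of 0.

4

A farthest node from 0 is 5.
The path 0 – 2 – 4 – 1 – 5 has 4 edges.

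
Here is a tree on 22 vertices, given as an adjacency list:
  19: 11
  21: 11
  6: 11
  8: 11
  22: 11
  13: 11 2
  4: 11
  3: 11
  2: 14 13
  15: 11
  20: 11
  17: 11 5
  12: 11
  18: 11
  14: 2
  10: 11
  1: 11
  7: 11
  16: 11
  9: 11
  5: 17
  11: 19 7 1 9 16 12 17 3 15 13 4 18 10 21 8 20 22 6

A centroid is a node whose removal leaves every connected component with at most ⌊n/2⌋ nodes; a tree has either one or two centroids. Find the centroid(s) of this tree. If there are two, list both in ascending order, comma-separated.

11

If 11 is removed the pieces have sizes 3, 2, 1, 1, 1, 1, 1, 1, 1, 1, 1, 1, 1, 1, 1, 1, 1, 1, all ≤ ⌊22/2⌋ = 11.
No neighbour of 11 does as well, so 11 is the unique centroid.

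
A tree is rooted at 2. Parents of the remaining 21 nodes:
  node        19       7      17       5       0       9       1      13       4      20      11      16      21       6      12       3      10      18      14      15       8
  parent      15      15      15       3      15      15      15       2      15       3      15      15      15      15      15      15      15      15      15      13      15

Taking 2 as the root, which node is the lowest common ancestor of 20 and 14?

15

Path 20→root: 20 3 15 13 2; path 14→root: 14 15 13 2.
First common node: 15.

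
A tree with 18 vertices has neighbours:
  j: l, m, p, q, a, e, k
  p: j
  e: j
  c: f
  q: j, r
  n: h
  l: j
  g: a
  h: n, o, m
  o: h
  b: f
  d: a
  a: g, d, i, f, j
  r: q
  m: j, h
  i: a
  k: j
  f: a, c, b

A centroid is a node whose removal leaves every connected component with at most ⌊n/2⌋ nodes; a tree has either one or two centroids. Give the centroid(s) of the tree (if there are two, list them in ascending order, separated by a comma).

Removing j splits the tree into components of sizes 7, 4, 2, 1, 1, 1, 1; the largest is 7 ≤ ⌊18/2⌋ = 9.
Every other node leaves some component of size > 9, so the centroid is unique.

j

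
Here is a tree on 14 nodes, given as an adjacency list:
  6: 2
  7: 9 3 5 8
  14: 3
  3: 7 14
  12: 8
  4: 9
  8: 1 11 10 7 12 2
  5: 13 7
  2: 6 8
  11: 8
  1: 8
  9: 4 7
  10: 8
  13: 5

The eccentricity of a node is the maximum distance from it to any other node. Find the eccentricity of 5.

4

A farthest node from 5 is 6.
The path 5–7–8–2–6 has 4 edges.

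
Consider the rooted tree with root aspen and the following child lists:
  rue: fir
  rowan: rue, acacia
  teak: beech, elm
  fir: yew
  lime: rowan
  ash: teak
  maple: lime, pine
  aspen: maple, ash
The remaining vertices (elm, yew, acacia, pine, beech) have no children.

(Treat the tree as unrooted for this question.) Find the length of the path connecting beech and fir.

8

The path is beech – teak – ash – aspen – maple – lime – rowan – rue – fir, which has 8 edges.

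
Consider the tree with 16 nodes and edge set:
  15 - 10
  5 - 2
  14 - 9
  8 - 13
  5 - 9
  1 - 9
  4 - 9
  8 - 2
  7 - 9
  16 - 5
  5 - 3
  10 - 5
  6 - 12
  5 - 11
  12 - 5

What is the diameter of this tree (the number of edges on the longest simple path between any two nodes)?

5

BFS from 13 reaches 14 last, at distance 5; BFS from 14 confirms no node is farther.
Path: 13 – 8 – 2 – 5 – 9 – 14.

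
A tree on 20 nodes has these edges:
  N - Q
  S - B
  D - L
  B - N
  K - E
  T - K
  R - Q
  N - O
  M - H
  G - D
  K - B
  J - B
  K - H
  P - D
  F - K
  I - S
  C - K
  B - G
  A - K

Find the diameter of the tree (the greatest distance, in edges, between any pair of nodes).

BFS from P reaches M last, at distance 6; BFS from M confirms no node is farther.
Path: P–D–G–B–K–H–M.

6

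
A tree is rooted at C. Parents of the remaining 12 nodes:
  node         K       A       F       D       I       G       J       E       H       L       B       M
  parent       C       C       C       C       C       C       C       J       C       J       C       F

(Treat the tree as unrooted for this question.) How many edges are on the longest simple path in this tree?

Starting from M, a farthest node is E at distance 4.
One longest path: M – F – C – J – E.
So the diameter is 4.

4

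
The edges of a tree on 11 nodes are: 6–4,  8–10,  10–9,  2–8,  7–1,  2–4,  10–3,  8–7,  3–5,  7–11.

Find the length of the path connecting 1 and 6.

5

The path is 1 – 7 – 8 – 2 – 4 – 6, which has 5 edges.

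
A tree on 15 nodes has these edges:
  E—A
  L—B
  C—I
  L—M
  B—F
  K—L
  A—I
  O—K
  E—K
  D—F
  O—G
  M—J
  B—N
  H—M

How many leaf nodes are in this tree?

Exactly 6 nodes have a single neighbour: C, D, G, H, J, N.

6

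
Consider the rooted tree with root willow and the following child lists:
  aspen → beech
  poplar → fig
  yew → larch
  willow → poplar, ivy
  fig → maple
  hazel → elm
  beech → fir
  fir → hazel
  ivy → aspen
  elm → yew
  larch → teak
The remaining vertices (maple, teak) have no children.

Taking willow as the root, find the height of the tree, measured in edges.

9

A deepest node is teak, reached by willow–ivy–aspen–beech–fir–hazel–elm–yew–larch–teak.
That path has 9 edges, so the height is 9.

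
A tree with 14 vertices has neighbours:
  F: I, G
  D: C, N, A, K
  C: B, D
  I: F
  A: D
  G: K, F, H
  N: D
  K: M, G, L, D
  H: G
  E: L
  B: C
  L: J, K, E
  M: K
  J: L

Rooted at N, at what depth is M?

3

N → D → K → M — 3 edges.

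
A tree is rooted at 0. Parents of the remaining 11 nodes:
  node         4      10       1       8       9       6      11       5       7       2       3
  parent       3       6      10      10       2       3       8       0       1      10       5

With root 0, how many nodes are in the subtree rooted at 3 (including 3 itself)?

Descendants of 3 (including itself): 3, 6, 4, 10, 1, 2, 8, 7, 9, 11. That's 10.

10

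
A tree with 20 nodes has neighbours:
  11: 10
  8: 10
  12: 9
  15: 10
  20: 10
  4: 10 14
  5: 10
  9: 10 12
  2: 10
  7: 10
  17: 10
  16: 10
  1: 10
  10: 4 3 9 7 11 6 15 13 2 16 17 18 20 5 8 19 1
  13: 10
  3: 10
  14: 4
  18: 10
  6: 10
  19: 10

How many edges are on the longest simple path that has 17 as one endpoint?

3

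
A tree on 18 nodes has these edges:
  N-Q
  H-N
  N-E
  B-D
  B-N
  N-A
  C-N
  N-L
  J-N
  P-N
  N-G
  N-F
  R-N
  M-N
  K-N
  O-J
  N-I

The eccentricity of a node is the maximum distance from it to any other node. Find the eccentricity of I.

3

A farthest node from I is O (D also at distance 3).
The path I – N – J – O has 3 edges.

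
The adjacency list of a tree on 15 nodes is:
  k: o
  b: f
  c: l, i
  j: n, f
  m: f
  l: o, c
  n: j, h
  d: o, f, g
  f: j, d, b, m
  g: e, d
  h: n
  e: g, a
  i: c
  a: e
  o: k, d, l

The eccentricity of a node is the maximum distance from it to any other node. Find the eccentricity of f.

5

A farthest node from f is i.
The path f–d–o–l–c–i has 5 edges.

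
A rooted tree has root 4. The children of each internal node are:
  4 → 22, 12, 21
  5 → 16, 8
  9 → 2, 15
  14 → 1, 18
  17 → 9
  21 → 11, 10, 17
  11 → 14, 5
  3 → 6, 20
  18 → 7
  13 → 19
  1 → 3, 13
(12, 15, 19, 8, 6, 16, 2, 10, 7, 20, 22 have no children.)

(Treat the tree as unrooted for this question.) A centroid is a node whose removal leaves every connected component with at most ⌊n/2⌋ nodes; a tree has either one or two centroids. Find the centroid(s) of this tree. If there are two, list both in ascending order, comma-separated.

11

If 11 is removed the pieces have sizes 9, 9, 3, all ≤ ⌊22/2⌋ = 11.
No neighbour of 11 does as well, so 11 is the unique centroid.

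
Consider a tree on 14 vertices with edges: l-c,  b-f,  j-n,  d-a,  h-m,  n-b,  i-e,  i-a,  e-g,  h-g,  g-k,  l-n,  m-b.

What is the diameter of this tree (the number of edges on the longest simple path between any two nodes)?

10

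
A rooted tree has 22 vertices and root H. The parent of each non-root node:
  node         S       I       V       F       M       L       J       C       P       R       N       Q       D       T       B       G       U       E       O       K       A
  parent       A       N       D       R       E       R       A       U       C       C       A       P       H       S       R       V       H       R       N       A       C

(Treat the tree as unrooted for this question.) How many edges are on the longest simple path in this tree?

8

Starting from G, a farthest node is I at distance 8.
One longest path: G – V – D – H – U – C – A – N – I.
So the diameter is 8.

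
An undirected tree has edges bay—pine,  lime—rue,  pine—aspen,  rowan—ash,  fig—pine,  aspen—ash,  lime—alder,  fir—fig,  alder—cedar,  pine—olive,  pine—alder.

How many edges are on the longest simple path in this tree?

6

A longest path is rowan – ash – aspen – pine – alder – lime – rue, with 6 edges.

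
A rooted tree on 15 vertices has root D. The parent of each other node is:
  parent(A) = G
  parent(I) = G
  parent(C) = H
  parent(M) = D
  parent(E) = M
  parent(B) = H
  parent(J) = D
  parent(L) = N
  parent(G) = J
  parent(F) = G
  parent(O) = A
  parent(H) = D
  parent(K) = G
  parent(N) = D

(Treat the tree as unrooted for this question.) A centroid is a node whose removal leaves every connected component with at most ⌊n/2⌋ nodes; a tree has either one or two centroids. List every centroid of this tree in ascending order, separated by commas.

Removing D splits the tree into components of sizes 7, 3, 2, 2; the largest is 7 ≤ ⌊15/2⌋ = 7.
No neighbour of D does as well, so D is the unique centroid.

D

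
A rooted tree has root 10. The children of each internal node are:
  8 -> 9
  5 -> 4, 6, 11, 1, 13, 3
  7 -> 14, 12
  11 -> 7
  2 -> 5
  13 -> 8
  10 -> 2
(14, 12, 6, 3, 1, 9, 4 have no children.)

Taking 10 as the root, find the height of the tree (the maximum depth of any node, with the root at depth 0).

5

A deepest node is 14, reached by 10-2-5-11-7-14.
That path has 5 edges, so the height is 5.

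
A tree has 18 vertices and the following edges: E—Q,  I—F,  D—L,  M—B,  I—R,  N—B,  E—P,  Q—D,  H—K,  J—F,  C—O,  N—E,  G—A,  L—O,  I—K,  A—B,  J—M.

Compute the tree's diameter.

BFS from C reaches H last, at distance 13; BFS from H confirms no node is farther.
Path: C – O – L – D – Q – E – N – B – M – J – F – I – K – H.

13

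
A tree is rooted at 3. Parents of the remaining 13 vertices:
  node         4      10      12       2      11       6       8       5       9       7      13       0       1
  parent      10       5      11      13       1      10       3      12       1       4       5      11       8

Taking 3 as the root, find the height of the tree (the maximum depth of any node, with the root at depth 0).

8

The longest root-to-leaf path is 3–8–1–11–12–5–10–4–7 (8 edges).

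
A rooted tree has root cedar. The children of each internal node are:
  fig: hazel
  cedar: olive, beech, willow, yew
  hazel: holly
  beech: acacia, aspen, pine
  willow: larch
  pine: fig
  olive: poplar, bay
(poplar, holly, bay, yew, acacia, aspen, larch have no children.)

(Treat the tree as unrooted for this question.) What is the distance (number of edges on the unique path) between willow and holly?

The path is willow - cedar - beech - pine - fig - hazel - holly, which has 6 edges.

6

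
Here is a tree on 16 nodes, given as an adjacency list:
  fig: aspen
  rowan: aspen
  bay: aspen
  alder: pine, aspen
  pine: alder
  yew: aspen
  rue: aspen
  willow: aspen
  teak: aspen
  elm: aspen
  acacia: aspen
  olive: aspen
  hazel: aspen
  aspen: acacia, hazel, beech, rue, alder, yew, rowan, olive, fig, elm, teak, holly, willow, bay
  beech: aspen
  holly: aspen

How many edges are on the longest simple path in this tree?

A longest path is pine–alder–aspen–olive, with 3 edges.

3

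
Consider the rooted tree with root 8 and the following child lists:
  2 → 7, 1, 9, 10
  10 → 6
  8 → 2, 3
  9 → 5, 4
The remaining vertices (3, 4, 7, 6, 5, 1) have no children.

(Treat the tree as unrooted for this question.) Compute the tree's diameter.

4

Starting from 3, a farthest node is 5 at distance 4.
One longest path: 3–8–2–9–5.
So the diameter is 4.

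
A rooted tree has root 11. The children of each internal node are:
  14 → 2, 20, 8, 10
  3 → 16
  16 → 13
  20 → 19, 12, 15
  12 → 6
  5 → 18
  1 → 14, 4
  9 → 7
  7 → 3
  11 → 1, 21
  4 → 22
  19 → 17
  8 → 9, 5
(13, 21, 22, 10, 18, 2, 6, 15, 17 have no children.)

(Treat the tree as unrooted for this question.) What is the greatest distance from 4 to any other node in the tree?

The node farthest from 4 is 13, via 4–1–14–8–9–7–3–16–13 — 8 edges.

8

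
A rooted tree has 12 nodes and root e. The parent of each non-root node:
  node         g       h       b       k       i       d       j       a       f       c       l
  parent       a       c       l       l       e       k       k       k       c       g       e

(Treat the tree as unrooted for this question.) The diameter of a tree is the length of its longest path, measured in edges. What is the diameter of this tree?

BFS from h reaches i last, at distance 7; BFS from i confirms no node is farther.
Path: h–c–g–a–k–l–e–i.

7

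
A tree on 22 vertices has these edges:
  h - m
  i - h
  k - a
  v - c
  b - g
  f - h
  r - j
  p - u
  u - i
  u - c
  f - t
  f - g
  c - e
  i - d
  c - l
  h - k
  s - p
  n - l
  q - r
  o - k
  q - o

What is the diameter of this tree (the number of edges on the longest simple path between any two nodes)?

Starting from n, a farthest node is j at distance 10.
One longest path: n – l – c – u – i – h – k – o – q – r – j.
So the diameter is 10.

10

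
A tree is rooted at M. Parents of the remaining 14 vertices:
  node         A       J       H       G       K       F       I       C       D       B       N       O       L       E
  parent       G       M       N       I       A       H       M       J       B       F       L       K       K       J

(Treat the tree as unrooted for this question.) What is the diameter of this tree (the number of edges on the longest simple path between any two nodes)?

Starting from E, a farthest node is D at distance 12.
One longest path: E - J - M - I - G - A - K - L - N - H - F - B - D.
So the diameter is 12.

12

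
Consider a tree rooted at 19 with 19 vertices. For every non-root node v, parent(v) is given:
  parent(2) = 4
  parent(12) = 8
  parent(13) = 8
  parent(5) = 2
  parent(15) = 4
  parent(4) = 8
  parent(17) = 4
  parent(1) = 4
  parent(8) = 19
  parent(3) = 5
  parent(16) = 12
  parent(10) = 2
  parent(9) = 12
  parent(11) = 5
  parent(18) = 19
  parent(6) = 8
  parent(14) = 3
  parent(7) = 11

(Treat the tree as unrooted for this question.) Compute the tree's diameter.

Starting from 18, a farthest node is 7 at distance 7.
One longest path: 18-19-8-4-2-5-11-7.
So the diameter is 7.

7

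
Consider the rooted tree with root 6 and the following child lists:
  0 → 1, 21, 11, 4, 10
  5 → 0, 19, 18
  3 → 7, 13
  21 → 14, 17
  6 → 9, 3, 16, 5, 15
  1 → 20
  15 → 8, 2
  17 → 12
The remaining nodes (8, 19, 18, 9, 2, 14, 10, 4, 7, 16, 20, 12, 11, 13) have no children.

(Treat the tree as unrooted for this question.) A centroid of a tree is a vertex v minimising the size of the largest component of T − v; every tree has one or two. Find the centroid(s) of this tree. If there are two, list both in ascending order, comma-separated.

5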